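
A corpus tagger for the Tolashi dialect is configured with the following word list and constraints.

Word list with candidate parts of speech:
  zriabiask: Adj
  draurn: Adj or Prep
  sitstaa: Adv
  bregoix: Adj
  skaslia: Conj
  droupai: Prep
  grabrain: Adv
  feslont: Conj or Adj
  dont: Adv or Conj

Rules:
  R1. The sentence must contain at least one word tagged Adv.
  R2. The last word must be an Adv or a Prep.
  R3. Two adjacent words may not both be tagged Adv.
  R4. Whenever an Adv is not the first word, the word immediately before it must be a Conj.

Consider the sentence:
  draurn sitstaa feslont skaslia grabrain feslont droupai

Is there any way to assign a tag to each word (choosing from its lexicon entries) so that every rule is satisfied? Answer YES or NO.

Candidates per position — 1:draurn {Adj,Prep}; 2:sitstaa {Adv}; 3:feslont {Conj,Adj}; 4:skaslia {Conj}; 5:grabrain {Adv}; 6:feslont {Conj,Adj}; 7:droupai {Prep}.
Rule 4 cannot be satisfied by any choice of tags from the lexicon.
So there is no consistent tagging.

NO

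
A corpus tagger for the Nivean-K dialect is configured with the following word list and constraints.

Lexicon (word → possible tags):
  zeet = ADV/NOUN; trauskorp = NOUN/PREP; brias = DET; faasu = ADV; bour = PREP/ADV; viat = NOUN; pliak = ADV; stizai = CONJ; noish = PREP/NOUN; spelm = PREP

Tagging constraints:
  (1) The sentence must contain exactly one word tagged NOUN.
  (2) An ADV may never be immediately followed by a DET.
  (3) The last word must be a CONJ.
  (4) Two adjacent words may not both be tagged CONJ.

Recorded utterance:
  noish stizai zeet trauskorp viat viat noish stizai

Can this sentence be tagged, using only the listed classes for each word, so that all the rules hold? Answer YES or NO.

Candidates per position — 1:noish {PREP,NOUN}; 2:stizai {CONJ}; 3:zeet {ADV,NOUN}; 4:trauskorp {NOUN,PREP}; 5:viat {NOUN}; 6:viat {NOUN}; 7:noish {PREP,NOUN}; 8:stizai {CONJ}.
Rule 1 cannot be satisfied by any choice of tags from the lexicon.
So there is no consistent tagging.

NO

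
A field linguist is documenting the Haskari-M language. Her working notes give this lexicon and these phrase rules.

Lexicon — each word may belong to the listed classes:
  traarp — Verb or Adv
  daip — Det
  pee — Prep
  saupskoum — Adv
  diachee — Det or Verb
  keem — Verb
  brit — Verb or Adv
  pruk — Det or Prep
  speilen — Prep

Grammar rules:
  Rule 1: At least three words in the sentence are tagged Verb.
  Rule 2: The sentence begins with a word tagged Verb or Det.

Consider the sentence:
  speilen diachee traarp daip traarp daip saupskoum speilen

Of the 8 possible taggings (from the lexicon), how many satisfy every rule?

0

Candidates per position — 1:speilen {Prep}; 2:diachee {Det,Verb}; 3:traarp {Verb,Adv}; 4:daip {Det}; 5:traarp {Verb,Adv}; 6:daip {Det}; 7:saupskoum {Adv}; 8:speilen {Prep}.
There are 8 candidate sequences in total.
Rule 2 cannot be satisfied by any choice of tags from the lexicon.
So there is no consistent tagging.
Count = 0.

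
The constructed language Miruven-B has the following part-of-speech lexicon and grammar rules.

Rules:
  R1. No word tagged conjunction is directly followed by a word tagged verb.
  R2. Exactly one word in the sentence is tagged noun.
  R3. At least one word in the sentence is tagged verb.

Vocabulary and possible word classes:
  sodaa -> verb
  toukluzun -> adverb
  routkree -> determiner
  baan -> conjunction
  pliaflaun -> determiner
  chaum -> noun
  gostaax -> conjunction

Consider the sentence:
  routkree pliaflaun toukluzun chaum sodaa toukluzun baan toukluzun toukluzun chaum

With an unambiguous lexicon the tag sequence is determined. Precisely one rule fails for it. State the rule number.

Fixed tagging: determiner determiner adverb noun verb adverb conjunction adverb adverb noun.
Applying the rules: R1 holds, R2 violated, R3 holds.
Only rule 2 fails.

2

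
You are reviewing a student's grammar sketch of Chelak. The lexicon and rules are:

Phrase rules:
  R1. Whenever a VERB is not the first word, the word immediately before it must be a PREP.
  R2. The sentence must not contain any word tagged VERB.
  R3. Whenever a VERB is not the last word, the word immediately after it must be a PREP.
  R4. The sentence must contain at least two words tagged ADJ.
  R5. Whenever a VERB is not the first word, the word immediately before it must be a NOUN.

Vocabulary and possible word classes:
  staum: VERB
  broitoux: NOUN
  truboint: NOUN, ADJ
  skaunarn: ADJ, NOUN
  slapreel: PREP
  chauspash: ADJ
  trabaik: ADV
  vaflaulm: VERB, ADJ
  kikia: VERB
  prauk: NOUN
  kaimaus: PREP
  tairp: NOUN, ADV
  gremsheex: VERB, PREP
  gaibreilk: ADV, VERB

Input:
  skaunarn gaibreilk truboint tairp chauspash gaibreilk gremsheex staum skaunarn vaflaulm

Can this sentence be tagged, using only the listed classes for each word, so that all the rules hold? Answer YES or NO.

NO

Candidates per position — 1:skaunarn {ADJ,NOUN}; 2:gaibreilk {ADV,VERB}; 3:truboint {NOUN,ADJ}; 4:tairp {NOUN,ADV}; 5:chauspash {ADJ}; 6:gaibreilk {ADV,VERB}; 7:gremsheex {VERB,PREP}; 8:staum {VERB}; 9:skaunarn {ADJ,NOUN}; 10:vaflaulm {VERB,ADJ}.
Rule 2 cannot be satisfied by any choice of tags from the lexicon.
So there is no consistent tagging.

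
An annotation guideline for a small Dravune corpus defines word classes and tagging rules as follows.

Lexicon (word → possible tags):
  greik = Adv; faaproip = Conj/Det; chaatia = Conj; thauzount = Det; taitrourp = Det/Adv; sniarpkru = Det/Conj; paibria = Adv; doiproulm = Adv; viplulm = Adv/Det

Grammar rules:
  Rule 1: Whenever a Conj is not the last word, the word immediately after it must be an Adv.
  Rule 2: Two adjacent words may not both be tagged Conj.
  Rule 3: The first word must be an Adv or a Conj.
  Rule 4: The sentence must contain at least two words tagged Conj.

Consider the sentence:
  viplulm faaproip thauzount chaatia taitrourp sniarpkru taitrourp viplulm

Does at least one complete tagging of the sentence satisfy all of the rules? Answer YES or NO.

YES

Candidates per position — 1:viplulm {Adv,Det}; 2:faaproip {Conj,Det}; 3:thauzount {Det}; 4:chaatia {Conj}; 5:taitrourp {Det,Adv}; 6:sniarpkru {Det,Conj}; 7:taitrourp {Det,Adv}; 8:viplulm {Adv,Det}.
One satisfying assignment: Adv Det Det Conj Adv Conj Adv Det.
Check: rule 1 ok; rule 2 ok; rule 3 ok; rule 4 ok.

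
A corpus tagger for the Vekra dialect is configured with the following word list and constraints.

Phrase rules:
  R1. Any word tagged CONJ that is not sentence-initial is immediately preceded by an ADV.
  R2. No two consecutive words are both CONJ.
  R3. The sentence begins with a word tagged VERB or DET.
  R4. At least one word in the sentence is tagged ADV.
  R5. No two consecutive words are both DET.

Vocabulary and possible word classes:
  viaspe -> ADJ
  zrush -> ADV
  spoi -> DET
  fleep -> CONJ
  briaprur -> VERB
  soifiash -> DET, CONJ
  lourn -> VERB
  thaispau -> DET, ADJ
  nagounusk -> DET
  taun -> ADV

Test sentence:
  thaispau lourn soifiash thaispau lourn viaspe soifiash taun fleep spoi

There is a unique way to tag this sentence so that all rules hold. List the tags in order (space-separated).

Candidates per position — 1:thaispau {DET,ADJ}; 2:lourn {VERB}; 3:soifiash {DET,CONJ}; 4:thaispau {DET,ADJ}; 5:lourn {VERB}; 6:viaspe {ADJ}; 7:soifiash {DET,CONJ}; 8:taun {ADV}; 9:fleep {CONJ}; 10:spoi {DET}.
Position 1: ADJ is ruled out by rule 3; that leaves DET.
Position 3: CONJ is ruled out by rule 1; that leaves DET.
Position 4: DET is ruled out by rule 5; that leaves ADJ.
Position 7: CONJ is ruled out by rule 1; that leaves DET.
The only consistent sequence is: DET VERB DET ADJ VERB ADJ DET ADV CONJ DET.
Check: rule 1 ✓; rule 2 ✓; rule 3 ✓; rule 4 ✓; rule 5 ✓.

DET VERB DET ADJ VERB ADJ DET ADV CONJ DET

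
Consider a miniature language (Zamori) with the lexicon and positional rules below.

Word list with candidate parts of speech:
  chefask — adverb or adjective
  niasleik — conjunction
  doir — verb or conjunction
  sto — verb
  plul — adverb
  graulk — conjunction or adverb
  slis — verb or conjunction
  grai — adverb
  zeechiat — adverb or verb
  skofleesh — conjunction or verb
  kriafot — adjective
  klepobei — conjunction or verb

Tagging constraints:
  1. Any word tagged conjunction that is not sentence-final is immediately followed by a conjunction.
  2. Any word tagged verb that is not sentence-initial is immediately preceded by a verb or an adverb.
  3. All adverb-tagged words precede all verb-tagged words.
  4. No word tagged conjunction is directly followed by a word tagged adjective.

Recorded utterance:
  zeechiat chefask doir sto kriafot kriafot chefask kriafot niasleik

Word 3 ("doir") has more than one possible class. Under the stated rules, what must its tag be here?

verb

Candidates per position — 1:zeechiat {adverb,verb}; 2:chefask {adverb,adjective}; 3:doir {verb,conjunction}; 4:sto {verb}; 5:kriafot {adjective}; 6:kriafot {adjective}; 7:chefask {adverb,adjective}; 8:kriafot {adjective}; 9:niasleik {conjunction}.
Word 2 cannot be adjective — rule 2 would then fail for every completion. It is adverb.
Word 3 cannot be conjunction — rule 1 would then fail for every completion. It is verb.
Word 7 cannot be adverb — rule 3 would then fail for every completion. It is adjective.
Word 1 cannot be verb — rule 3 would then fail for every completion. It is adverb.
So the tagging must be: adverb adverb verb verb adjective adjective adjective adjective conjunction.
Checking: rule 1 satisfied; rule 2 satisfied; rule 3 satisfied; rule 4 satisfied.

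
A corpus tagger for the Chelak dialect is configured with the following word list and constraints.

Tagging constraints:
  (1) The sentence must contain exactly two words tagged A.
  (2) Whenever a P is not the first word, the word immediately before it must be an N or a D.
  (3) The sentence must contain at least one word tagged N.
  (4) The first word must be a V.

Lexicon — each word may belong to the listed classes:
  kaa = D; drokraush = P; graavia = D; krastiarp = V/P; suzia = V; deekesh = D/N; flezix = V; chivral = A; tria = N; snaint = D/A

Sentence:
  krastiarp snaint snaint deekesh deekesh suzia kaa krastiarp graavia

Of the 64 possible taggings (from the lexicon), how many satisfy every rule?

6

Candidates per position — 1:krastiarp {V,P}; 2:snaint {D,A}; 3:snaint {D,A}; 4:deekesh {D,N}; 5:deekesh {D,N}; 6:suzia {V}; 7:kaa {D}; 8:krastiarp {V,P}; 9:graavia {D}.
There are 64 candidate sequences in total.
Checking each against the rules leaves 6 sequences.
Count = 6.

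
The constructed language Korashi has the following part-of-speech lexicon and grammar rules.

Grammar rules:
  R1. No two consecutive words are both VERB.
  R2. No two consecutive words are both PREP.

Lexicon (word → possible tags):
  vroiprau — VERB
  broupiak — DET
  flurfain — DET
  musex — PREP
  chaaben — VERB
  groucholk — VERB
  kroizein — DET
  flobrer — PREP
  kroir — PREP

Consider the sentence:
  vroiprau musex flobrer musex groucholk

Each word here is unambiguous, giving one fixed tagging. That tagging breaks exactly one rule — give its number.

Fixed tagging: VERB PREP PREP PREP VERB.
Applying the rules: R1 ✓, R2 ✗.
Only rule 2 fails.

2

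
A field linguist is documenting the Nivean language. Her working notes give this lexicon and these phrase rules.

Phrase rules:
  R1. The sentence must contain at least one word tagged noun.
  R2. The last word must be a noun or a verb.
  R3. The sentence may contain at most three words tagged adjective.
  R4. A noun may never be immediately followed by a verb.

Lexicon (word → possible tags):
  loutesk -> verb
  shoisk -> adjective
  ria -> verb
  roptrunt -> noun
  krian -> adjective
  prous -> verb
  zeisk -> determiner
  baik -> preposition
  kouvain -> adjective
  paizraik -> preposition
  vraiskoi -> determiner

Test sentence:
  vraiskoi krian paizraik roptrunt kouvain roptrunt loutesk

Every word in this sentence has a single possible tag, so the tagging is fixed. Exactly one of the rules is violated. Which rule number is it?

Fixed tagging: determiner adjective preposition noun adjective noun verb.
Applying the rules: R1 holds, R2 holds, R3 holds, R4 violated.
Only rule 4 fails.

4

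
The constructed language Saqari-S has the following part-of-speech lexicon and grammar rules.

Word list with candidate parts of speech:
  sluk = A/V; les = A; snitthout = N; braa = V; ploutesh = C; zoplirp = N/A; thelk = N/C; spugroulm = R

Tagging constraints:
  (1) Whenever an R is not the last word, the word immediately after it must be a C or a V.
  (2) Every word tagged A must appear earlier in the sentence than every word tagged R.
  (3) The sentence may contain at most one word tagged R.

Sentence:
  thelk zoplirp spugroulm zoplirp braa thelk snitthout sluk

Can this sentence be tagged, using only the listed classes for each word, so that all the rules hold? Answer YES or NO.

NO

Candidates per position — 1:thelk {N,C}; 2:zoplirp {N,A}; 3:spugroulm {R}; 4:zoplirp {N,A}; 5:braa {V}; 6:thelk {N,C}; 7:snitthout {N}; 8:sluk {A,V}.
Rule 1 cannot be satisfied by any choice of tags from the lexicon.
So there is no consistent tagging.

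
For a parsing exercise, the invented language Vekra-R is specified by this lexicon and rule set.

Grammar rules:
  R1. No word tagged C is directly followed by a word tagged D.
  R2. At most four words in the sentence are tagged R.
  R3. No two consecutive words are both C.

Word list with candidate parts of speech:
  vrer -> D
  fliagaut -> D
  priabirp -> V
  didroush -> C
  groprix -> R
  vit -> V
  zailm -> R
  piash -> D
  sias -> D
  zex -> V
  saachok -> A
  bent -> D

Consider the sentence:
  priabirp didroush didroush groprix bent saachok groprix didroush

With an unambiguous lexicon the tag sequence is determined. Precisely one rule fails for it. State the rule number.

3

Fixed tagging: V C C R D A R C.
Checking each rule: R1 holds, R2 holds, R3 violated.
Only rule 3 fails.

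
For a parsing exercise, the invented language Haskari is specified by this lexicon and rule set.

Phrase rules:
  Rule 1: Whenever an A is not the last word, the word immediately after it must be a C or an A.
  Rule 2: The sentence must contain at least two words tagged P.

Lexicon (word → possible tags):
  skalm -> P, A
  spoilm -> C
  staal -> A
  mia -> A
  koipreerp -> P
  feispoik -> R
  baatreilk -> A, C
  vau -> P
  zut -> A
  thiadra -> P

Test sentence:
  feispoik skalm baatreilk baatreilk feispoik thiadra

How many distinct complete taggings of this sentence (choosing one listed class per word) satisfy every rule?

Candidates per position — 1:feispoik {R}; 2:skalm {P,A}; 3:baatreilk {A,C}; 4:baatreilk {A,C}; 5:feispoik {R}; 6:thiadra {P}.
There are 8 candidate sequences in total.
The sequences that satisfy every rule: R P A C R P; R P C C R P.
Count = 2.

2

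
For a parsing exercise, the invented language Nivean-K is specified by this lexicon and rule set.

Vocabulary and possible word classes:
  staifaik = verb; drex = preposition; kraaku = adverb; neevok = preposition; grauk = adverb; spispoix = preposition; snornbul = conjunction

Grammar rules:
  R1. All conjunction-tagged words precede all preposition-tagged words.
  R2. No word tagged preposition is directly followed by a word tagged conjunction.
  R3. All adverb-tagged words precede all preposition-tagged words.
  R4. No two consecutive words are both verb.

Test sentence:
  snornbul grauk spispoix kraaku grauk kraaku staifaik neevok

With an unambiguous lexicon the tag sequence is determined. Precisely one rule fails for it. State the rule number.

Fixed tagging: conjunction adverb preposition adverb adverb adverb verb preposition.
Checking each rule: R1 ok, R2 ok, R3 fails, R4 ok.
Only rule 3 fails.

3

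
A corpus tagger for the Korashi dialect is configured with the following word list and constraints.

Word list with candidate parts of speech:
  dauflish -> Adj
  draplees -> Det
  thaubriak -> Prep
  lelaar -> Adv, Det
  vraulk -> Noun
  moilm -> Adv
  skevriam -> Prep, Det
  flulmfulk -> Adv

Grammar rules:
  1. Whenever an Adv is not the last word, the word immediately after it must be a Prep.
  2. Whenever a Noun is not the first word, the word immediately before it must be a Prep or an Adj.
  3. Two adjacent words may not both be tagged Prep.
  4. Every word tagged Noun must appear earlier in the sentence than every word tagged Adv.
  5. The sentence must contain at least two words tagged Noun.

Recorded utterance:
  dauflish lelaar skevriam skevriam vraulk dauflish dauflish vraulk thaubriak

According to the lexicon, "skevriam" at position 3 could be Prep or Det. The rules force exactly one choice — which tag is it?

Candidates per position — 1:dauflish {Adj}; 2:lelaar {Adv,Det}; 3:skevriam {Prep,Det}; 4:skevriam {Prep,Det}; 5:vraulk {Noun}; 6:dauflish {Adj}; 7:dauflish {Adj}; 8:vraulk {Noun}; 9:thaubriak {Prep}.
At position 2, choosing Adv makes rule 4 impossible to satisfy; hence Det.
At position 4, choosing Det makes rule 2 impossible to satisfy; hence Prep.
At position 3, choosing Prep makes rule 3 impossible to satisfy; hence Det.
The only consistent sequence is: Adj Det Det Prep Noun Adj Adj Noun Prep.
Checking: rule 1 satisfied; rule 2 satisfied; rule 3 satisfied; rule 4 satisfied; rule 5 satisfied.

Det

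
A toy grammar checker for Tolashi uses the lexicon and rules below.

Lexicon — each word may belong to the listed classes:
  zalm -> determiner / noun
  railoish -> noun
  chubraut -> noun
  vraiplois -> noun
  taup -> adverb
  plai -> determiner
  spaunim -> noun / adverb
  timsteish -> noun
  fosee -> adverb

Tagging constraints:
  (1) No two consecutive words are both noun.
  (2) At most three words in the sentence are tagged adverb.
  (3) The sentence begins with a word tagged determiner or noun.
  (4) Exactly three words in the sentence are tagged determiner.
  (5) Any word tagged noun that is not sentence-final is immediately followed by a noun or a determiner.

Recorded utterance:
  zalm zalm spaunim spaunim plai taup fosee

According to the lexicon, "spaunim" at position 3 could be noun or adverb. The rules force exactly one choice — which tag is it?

adverb

Candidates per position — 1:zalm {determiner,noun}; 2:zalm {determiner,noun}; 3:spaunim {noun,adverb}; 4:spaunim {noun,adverb}; 5:plai {determiner}; 6:taup {adverb}; 7:fosee {adverb}.
If word 1 were noun, no tagging could satisfy rule 4; so word 1 is determiner.
If word 2 were noun, no tagging could satisfy rule 4; so word 2 is determiner.
Position 3: the remaining choice is settled jointly with positions 4 — only adverb at position 3 is part of a tagging that satisfies every rule.
The unique satisfying tagging is: determiner determiner adverb noun determiner adverb adverb.
Check: rule 1 ✓; rule 2 ✓; rule 3 ✓; rule 4 ✓; rule 5 ✓.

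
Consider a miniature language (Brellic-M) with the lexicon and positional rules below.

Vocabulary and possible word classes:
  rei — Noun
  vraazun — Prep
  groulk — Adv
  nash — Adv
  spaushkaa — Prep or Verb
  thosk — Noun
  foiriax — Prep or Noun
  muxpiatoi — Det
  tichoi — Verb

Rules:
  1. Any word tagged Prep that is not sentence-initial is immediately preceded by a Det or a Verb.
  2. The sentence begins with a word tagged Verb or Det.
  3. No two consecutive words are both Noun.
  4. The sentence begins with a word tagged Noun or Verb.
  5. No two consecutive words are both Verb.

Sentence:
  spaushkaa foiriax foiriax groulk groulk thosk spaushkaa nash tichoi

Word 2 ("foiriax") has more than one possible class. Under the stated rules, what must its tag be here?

Candidates per position — 1:spaushkaa {Prep,Verb}; 2:foiriax {Prep,Noun}; 3:foiriax {Prep,Noun}; 4:groulk {Adv}; 5:groulk {Adv}; 6:thosk {Noun}; 7:spaushkaa {Prep,Verb}; 8:nash {Adv}; 9:tichoi {Verb}.
Position 1: Prep is ruled out by rule 2; that leaves Verb.
Position 3: Prep is ruled out by rule 1; that leaves Noun.
Position 7: Prep is ruled out by rule 1; that leaves Verb.
Position 2: Noun is ruled out by rule 3; that leaves Prep.
The unique satisfying tagging is: Verb Prep Noun Adv Adv Noun Verb Adv Verb.
Verifying each rule — rule 1 ✓; rule 2 ✓; rule 3 ✓; rule 4 ✓; rule 5 ✓.

Prep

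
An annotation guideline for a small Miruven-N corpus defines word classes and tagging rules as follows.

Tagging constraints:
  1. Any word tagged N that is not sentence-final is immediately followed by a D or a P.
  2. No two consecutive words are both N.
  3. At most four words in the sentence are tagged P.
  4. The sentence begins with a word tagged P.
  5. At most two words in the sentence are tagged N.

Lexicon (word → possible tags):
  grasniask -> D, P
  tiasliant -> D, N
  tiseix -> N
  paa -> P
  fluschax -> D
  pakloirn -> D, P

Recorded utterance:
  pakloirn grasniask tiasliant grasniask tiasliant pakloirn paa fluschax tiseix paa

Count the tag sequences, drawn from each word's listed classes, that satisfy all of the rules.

12

Candidates per position — 1:pakloirn {D,P}; 2:grasniask {D,P}; 3:tiasliant {D,N}; 4:grasniask {D,P}; 5:tiasliant {D,N}; 6:pakloirn {D,P}; 7:paa {P}; 8:fluschax {D}; 9:tiseix {N}; 10:paa {P}.
There are 64 candidate sequences in total.
Checking each against the rules leaves 12 sequences.
Count = 12.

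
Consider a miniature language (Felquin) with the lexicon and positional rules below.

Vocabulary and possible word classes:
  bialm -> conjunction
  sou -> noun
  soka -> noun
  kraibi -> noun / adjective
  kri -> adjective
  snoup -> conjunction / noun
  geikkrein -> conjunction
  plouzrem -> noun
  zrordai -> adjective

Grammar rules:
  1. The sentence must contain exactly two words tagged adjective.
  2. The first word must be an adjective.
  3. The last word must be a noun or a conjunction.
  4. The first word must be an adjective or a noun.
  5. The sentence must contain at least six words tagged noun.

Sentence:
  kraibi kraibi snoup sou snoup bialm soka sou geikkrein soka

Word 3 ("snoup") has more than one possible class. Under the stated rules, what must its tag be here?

noun

Candidates per position — 1:kraibi {noun,adjective}; 2:kraibi {noun,adjective}; 3:snoup {conjunction,noun}; 4:sou {noun}; 5:snoup {conjunction,noun}; 6:bialm {conjunction}; 7:soka {noun}; 8:sou {noun}; 9:geikkrein {conjunction}; 10:soka {noun}.
Position 1: tagging it noun would leave rule 1 unsatisfiable, so it must be adjective.
Position 2: tagging it noun would leave rule 1 unsatisfiable, so it must be adjective.
Position 3: tagging it conjunction would leave rule 5 unsatisfiable, so it must be noun.
Position 5: tagging it conjunction would leave rule 5 unsatisfiable, so it must be noun.
The only consistent sequence is: adjective adjective noun noun noun conjunction noun noun conjunction noun.
Rule-by-rule: rule 1 ✓; rule 2 ✓; rule 3 ✓; rule 4 ✓; rule 5 ✓.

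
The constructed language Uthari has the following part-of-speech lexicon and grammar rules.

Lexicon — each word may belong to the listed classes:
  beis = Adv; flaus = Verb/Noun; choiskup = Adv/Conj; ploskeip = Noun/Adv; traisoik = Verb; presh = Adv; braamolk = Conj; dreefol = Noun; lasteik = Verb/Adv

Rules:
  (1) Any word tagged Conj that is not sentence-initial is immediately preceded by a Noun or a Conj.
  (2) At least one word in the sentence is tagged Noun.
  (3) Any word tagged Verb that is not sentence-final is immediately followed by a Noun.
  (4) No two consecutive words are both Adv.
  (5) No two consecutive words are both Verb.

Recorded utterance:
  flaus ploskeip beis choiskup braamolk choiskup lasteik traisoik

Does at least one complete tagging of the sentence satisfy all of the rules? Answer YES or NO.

NO

Candidates per position — 1:flaus {Verb,Noun}; 2:ploskeip {Noun,Adv}; 3:beis {Adv}; 4:choiskup {Adv,Conj}; 5:braamolk {Conj}; 6:choiskup {Adv,Conj}; 7:lasteik {Verb,Adv}; 8:traisoik {Verb}.
Rule 1 cannot be satisfied by any choice of tags from the lexicon.
So there is no consistent tagging.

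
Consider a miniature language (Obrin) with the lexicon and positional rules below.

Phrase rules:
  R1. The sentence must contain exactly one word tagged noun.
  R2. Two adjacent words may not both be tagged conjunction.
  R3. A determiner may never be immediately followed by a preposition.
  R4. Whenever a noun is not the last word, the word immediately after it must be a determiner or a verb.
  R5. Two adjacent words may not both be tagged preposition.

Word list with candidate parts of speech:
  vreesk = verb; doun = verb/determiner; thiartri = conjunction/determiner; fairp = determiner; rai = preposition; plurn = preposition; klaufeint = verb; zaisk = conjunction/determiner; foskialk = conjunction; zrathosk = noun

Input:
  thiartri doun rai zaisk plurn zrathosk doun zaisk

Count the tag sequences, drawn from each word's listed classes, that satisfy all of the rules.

Candidates per position — 1:thiartri {conjunction,determiner}; 2:doun {verb,determiner}; 3:rai {preposition}; 4:zaisk {conjunction,determiner}; 5:plurn {preposition}; 6:zrathosk {noun}; 7:doun {verb,determiner}; 8:zaisk {conjunction,determiner}.
There are 32 candidate sequences in total.
Checking each against the rules leaves 8 sequences.
Count = 8.

8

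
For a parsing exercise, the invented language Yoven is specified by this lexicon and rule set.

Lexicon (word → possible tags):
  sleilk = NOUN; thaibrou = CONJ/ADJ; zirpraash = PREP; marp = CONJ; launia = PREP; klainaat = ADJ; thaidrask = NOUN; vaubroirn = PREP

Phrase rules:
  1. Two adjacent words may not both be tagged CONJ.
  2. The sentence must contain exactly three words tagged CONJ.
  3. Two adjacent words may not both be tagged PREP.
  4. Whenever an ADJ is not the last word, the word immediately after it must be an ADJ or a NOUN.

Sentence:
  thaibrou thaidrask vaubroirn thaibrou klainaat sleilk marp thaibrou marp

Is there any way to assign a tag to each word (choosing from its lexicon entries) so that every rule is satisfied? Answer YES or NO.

NO

Candidates per position — 1:thaibrou {CONJ,ADJ}; 2:thaidrask {NOUN}; 3:vaubroirn {PREP}; 4:thaibrou {CONJ,ADJ}; 5:klainaat {ADJ}; 6:sleilk {NOUN}; 7:marp {CONJ}; 8:thaibrou {CONJ,ADJ}; 9:marp {CONJ}.
Every candidate sequence violates at least one rule; no consistent tagging exists.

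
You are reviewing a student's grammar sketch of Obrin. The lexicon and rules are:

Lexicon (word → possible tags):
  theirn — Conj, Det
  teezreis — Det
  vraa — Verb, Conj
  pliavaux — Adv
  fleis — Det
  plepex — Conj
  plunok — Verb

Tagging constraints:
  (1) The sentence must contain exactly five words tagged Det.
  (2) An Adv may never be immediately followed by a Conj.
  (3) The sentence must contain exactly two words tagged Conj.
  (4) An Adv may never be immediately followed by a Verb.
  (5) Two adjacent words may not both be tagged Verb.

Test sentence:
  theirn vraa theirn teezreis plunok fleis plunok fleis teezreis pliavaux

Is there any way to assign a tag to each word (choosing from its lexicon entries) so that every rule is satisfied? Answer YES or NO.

YES

Candidates per position — 1:theirn {Conj,Det}; 2:vraa {Verb,Conj}; 3:theirn {Conj,Det}; 4:teezreis {Det}; 5:plunok {Verb}; 6:fleis {Det}; 7:plunok {Verb}; 8:fleis {Det}; 9:teezreis {Det}; 10:pliavaux {Adv}.
One satisfying assignment: Det Conj Conj Det Verb Det Verb Det Det Adv.
Check: rule 1 holds; rule 2 holds; rule 3 holds; rule 4 holds; rule 5 holds.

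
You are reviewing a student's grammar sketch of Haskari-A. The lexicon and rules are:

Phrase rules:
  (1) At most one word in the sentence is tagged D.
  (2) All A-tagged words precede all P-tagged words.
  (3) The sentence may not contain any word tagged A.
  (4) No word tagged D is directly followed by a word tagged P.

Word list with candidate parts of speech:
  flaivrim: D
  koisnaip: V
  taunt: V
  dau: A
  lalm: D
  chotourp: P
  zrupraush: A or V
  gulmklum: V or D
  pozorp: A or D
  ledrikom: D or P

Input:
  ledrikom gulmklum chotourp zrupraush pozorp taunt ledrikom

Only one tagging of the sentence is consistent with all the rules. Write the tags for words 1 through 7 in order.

Candidates per position — 1:ledrikom {D,P}; 2:gulmklum {V,D}; 3:chotourp {P}; 4:zrupraush {A,V}; 5:pozorp {A,D}; 6:taunt {V}; 7:ledrikom {D,P}.
If word 2 were D, no tagging could satisfy rule 4; so word 2 is V.
If word 4 were A, no tagging could satisfy rule 2; so word 4 is V.
If word 5 were A, no tagging could satisfy rule 2; so word 5 is D.
If word 7 were D, no tagging could satisfy rule 1; so word 7 is P.
If word 1 were D, no tagging could satisfy rule 1; so word 1 is P.
So the tagging must be: P V P V D V P.
Checking: rule 1 ✓; rule 2 ✓; rule 3 ✓; rule 4 ✓.

P V P V D V P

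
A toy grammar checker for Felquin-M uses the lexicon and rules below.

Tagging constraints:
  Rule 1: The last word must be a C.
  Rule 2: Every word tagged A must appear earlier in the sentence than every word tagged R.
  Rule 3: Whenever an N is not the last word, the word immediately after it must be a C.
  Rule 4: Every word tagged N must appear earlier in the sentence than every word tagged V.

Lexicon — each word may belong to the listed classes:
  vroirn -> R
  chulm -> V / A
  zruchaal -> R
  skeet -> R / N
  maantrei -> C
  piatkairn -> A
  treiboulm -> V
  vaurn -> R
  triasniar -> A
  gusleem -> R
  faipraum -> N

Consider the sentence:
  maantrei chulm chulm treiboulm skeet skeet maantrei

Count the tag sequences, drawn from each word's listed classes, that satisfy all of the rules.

4

Candidates per position — 1:maantrei {C}; 2:chulm {V,A}; 3:chulm {V,A}; 4:treiboulm {V}; 5:skeet {R,N}; 6:skeet {R,N}; 7:maantrei {C}.
There are 16 candidate sequences in total.
The sequences that satisfy every rule: C V V V R R C; C V A V R R C; C A V V R R C; C A A V R R C.
Count = 4.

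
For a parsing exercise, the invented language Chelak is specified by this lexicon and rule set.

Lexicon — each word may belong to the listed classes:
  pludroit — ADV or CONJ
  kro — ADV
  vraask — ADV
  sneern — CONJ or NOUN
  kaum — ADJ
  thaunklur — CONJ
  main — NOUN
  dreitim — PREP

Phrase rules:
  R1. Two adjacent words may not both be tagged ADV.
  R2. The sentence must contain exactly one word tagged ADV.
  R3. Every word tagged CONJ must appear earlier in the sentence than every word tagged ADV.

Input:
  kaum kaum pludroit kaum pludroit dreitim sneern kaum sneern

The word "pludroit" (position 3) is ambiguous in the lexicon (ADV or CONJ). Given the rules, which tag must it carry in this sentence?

CONJ

Candidates per position — 1:kaum {ADJ}; 2:kaum {ADJ}; 3:pludroit {ADV,CONJ}; 4:kaum {ADJ}; 5:pludroit {ADV,CONJ}; 6:dreitim {PREP}; 7:sneern {CONJ,NOUN}; 8:kaum {ADJ}; 9:sneern {CONJ,NOUN}.
Position 3: the remaining choice is settled jointly with positions 5, 7, 9 — only CONJ at position 3 is part of a tagging that satisfies every rule.
The only consistent sequence is: ADJ ADJ CONJ ADJ ADV PREP NOUN ADJ NOUN.
Check: rule 1 ✓; rule 2 ✓; rule 3 ✓.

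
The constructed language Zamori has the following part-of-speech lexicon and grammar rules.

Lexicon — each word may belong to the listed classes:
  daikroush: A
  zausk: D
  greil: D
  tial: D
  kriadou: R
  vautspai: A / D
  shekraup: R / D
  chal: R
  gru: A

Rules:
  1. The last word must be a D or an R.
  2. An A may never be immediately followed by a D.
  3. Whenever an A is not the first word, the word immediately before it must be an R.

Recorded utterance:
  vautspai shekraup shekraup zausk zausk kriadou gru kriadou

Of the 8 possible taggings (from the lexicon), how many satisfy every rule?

Candidates per position — 1:vautspai {A,D}; 2:shekraup {R,D}; 3:shekraup {R,D}; 4:zausk {D}; 5:zausk {D}; 6:kriadou {R}; 7:gru {A}; 8:kriadou {R}.
There are 8 candidate sequences in total.
Checking each against the rules leaves 6 sequences.
Count = 6.

6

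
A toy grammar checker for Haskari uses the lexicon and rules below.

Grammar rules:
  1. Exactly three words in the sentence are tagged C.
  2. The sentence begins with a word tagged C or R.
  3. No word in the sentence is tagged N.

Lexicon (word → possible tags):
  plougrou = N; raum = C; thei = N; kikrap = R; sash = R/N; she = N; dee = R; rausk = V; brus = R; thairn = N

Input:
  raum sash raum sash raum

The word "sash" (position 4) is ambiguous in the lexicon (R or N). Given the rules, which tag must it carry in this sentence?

R

Candidates per position — 1:raum {C}; 2:sash {R,N}; 3:raum {C}; 4:sash {R,N}; 5:raum {C}.
At position 2, choosing N makes rule 3 impossible to satisfy; hence R.
At position 4, choosing N makes rule 3 impossible to satisfy; hence R.
The unique satisfying tagging is: C R C R C.
Check: rule 1 satisfied; rule 2 satisfied; rule 3 satisfied.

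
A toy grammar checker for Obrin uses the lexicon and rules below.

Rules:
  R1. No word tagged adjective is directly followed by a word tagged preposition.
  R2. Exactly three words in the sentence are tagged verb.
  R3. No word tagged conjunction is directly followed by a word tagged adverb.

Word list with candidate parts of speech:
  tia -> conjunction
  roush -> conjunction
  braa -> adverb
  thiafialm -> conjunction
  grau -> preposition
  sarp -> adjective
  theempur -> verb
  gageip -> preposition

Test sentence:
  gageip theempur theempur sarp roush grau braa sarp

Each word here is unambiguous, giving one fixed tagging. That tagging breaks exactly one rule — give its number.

2

Fixed tagging: preposition verb verb adjective conjunction preposition adverb adjective.
Checking each rule: R1 ✓, R2 ✗, R3 ✓.
Only rule 2 fails.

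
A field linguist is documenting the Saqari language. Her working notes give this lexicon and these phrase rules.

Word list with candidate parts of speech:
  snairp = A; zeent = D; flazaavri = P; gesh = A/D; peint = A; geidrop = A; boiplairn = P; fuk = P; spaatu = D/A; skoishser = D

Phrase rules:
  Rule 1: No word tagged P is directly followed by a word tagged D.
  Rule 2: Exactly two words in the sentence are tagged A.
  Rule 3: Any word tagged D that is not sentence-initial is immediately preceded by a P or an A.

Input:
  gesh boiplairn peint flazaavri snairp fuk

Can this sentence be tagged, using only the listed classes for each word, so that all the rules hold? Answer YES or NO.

YES

Candidates per position — 1:gesh {A,D}; 2:boiplairn {P}; 3:peint {A}; 4:flazaavri {P}; 5:snairp {A}; 6:fuk {P}.
One satisfying assignment: D P A P A P.
Checking: rule 1 ✓; rule 2 ✓; rule 3 ✓.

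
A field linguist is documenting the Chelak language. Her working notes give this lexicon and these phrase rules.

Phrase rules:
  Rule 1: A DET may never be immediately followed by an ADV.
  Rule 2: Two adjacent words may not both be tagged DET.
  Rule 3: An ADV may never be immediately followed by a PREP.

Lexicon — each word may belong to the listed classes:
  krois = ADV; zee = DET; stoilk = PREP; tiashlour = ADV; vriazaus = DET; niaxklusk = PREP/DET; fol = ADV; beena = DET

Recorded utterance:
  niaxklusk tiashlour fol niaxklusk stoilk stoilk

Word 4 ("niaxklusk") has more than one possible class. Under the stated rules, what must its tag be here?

DET

Candidates per position — 1:niaxklusk {PREP,DET}; 2:tiashlour {ADV}; 3:fol {ADV}; 4:niaxklusk {PREP,DET}; 5:stoilk {PREP}; 6:stoilk {PREP}.
Position 1: DET is ruled out by rule 1; that leaves PREP.
Position 4: PREP is ruled out by rule 3; that leaves DET.
The only consistent sequence is: PREP ADV ADV DET PREP PREP.
Checking: rule 1 ok; rule 2 ok; rule 3 ok.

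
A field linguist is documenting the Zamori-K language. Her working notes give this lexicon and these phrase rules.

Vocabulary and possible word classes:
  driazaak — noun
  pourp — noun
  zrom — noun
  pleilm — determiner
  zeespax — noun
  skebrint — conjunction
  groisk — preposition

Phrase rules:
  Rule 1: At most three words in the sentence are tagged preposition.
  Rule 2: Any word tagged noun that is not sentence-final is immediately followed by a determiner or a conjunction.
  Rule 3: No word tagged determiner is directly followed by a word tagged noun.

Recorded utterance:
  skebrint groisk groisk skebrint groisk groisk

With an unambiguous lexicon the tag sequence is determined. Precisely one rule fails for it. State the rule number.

Fixed tagging: conjunction preposition preposition conjunction preposition preposition.
Applying the rules: R1 ✗, R2 ✓, R3 ✓.
Only rule 1 fails.

1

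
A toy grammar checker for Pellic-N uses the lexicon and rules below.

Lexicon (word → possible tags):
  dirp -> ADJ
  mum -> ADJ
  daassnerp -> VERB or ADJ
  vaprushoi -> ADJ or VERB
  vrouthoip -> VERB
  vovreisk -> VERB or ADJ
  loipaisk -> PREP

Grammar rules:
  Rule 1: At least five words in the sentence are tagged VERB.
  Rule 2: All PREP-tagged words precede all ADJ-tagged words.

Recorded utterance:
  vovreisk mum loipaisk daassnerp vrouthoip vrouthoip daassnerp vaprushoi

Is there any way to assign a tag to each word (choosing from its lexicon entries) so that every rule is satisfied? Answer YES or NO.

NO

Candidates per position — 1:vovreisk {VERB,ADJ}; 2:mum {ADJ}; 3:loipaisk {PREP}; 4:daassnerp {VERB,ADJ}; 5:vrouthoip {VERB}; 6:vrouthoip {VERB}; 7:daassnerp {VERB,ADJ}; 8:vaprushoi {ADJ,VERB}.
Rule 2 cannot be satisfied by any choice of tags from the lexicon.
So there is no consistent tagging.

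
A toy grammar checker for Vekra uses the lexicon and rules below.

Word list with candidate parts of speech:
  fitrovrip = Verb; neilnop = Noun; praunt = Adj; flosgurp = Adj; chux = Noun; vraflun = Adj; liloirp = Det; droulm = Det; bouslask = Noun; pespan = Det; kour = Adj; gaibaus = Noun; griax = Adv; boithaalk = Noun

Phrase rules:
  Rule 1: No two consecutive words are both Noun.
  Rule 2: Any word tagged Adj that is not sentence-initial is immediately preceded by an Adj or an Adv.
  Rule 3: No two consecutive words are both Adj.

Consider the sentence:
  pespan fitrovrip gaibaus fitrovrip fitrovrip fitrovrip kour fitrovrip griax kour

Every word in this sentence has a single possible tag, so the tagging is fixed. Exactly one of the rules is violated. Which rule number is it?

2

Fixed tagging: Det Verb Noun Verb Verb Verb Adj Verb Adv Adj.
Rule check: R1 holds, R2 violated, R3 holds.
Only rule 2 fails.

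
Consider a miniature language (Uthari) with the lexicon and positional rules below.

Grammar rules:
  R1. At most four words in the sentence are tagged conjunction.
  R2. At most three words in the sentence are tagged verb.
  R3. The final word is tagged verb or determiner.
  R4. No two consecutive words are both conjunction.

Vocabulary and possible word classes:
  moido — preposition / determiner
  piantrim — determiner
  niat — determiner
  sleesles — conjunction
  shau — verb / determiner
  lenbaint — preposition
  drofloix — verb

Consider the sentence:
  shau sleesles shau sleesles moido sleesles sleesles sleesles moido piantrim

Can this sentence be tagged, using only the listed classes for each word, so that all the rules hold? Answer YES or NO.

Candidates per position — 1:shau {verb,determiner}; 2:sleesles {conjunction}; 3:shau {verb,determiner}; 4:sleesles {conjunction}; 5:moido {preposition,determiner}; 6:sleesles {conjunction}; 7:sleesles {conjunction}; 8:sleesles {conjunction}; 9:moido {preposition,determiner}; 10:piantrim {determiner}.
Rule 1 cannot be satisfied by any choice of tags from the lexicon.
So there is no consistent tagging.

NO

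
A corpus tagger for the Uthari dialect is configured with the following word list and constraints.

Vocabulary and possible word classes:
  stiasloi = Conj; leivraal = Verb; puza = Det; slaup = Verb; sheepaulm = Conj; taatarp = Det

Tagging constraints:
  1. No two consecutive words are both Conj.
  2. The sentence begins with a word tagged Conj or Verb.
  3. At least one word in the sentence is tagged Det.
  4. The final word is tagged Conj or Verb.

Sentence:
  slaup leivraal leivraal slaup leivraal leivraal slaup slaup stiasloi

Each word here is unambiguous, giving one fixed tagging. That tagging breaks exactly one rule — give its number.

Fixed tagging: Verb Verb Verb Verb Verb Verb Verb Verb Conj.
Rule check: R1 holds, R2 holds, R3 violated, R4 holds.
Only rule 3 fails.

3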